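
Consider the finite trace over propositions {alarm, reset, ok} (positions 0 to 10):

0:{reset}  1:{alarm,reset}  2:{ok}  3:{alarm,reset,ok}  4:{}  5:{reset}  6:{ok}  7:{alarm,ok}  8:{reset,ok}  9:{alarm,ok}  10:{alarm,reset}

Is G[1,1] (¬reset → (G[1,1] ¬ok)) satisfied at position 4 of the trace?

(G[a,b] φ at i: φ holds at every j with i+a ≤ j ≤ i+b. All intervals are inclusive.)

Check (¬reset → (G[1,1] ¬ok)) at every j in [5,5]:
  j=5: antecedent false → ✓
All positions satisfy it → formula holds.

Holds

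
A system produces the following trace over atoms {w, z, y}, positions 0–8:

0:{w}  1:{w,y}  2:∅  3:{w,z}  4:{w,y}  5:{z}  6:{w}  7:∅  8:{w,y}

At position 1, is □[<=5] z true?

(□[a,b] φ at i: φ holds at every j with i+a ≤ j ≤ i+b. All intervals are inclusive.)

Check z at every j in [1,6]:
  j=1: false
  j=2: false
  j=3: true
  j=4: false
  j=5: true
  j=6: false
Fails at j=1 → formula fails.

False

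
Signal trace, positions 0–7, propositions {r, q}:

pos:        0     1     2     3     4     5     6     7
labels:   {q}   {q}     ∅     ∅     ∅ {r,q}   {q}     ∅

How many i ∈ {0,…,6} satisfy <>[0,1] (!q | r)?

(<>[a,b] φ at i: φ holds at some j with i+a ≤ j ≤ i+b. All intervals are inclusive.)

Evaluate at each i in [0,6]:
  i=0: ✗ (none in [0,1])
  i=1: ✓ (witness j=2)
  i=2: ✓ (witness j=2)
  i=3: ✓ (witness j=3)
  i=4: ✓ (witness j=4)
  i=5: ✓ (witness j=5)
  i=6: ✓ (witness j=7)
Positions where it holds: {1, 2, 3, 4, 5, 6} → 6.

6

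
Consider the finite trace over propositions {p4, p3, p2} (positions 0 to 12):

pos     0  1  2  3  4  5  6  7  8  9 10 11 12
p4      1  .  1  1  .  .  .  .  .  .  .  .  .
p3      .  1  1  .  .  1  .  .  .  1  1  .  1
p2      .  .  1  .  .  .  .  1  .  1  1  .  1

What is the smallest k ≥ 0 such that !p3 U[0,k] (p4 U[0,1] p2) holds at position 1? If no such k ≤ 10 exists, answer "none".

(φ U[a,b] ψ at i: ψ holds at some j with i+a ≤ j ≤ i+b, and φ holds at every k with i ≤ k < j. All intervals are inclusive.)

Need earliest j ≥ 1 with (p4 U[0,1] p2), and !p3 at every k in [1,j-1].
  j=1: rhs fails.
  j=2: rhs holds but lhs fails at k=1.
  j=3: rhs fails.
  j=4: rhs fails.
  j=5: rhs fails.
  j=6: rhs fails.
  j=7: rhs holds but lhs fails at k=1.
  j=8: rhs fails.
  j=9: rhs holds but lhs fails at k=1.
  j=10: rhs holds but lhs fails at k=1.
  j=11: rhs fails.
No witness within the range → none.

none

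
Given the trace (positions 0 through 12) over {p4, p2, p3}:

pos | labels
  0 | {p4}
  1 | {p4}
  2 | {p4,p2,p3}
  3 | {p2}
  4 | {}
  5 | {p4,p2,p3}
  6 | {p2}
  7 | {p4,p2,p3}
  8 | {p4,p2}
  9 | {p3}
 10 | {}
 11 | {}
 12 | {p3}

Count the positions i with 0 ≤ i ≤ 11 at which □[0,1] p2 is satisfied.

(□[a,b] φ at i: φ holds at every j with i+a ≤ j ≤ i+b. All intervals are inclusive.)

Evaluate at each i in [0,11]:
  i=0: ✗ (fails at j=0)
  i=1: ✗ (fails at j=1)
  i=2: ✓ (all of [2,3])
  i=3: ✗ (fails at j=4)
  i=4: ✗ (fails at j=4)
  i=5: ✓ (all of [5,6])
  i=6: ✓ (all of [6,7])
  i=7: ✓ (all of [7,8])
  i=8: ✗ (fails at j=9)
  i=9: ✗ (fails at j=9)
  i=10: ✗ (fails at j=10)
  i=11: ✗ (fails at j=11)
Positions where it holds: {2, 5, 6, 7} → 4.

4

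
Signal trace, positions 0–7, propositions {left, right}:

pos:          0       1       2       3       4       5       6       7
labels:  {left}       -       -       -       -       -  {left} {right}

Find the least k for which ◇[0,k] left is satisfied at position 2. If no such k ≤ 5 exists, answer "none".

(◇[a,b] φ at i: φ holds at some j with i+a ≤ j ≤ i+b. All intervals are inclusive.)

4

Scan j = 2,3,… for left:
  j=2: fails
  j=3: fails
  j=4: fails
  j=5: fails
  j=6: holds
First hit at j=6, so smallest k = 6-2 = 4.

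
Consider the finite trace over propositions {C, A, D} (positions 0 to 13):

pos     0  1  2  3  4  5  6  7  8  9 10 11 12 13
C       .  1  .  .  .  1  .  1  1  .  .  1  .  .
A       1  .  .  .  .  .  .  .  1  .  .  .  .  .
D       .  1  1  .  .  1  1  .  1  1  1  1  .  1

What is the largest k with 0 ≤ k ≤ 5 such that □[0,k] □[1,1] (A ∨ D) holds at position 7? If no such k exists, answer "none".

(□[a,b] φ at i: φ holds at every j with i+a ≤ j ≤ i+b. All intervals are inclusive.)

□[1,1] (A ∨ D) must hold from j=7 onward; find where it first fails.
  j=7: holds
  j=8: holds
  j=9: holds
  j=10: holds
  j=11: fails
Holds on [7,10], so largest k = 3.

3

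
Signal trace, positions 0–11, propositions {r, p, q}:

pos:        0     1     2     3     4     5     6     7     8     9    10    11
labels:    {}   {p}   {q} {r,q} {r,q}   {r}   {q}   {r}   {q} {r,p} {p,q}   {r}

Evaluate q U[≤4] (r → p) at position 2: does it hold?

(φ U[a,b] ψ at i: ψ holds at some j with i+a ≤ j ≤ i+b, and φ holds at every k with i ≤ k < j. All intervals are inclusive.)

Holds

Need some j in [2,6] with (r → p), and q at every k in [2,j-1].
  j=2: (r → p) holds; no prefix to check → satisfied.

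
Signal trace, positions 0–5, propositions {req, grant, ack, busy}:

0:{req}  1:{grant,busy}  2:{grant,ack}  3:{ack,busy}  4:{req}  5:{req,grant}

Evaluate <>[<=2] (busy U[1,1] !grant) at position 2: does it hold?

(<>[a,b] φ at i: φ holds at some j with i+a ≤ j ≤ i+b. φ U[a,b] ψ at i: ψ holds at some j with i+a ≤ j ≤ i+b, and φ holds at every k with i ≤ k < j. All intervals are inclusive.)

Holds

Check (busy U[1,1] !grant) at each j in [2,4]:
  j=2: fails
  j=3: holds
  j=4: fails
Found at j=3 → formula holds.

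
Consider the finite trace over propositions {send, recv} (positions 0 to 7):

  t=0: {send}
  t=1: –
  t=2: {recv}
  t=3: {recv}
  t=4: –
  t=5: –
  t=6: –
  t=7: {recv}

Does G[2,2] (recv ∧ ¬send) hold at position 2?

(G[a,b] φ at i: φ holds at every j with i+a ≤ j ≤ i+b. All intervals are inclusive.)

No

Check (recv ∧ ¬send) at every j in [4,4]:
  j=4: false
Fails at j=4 → formula fails.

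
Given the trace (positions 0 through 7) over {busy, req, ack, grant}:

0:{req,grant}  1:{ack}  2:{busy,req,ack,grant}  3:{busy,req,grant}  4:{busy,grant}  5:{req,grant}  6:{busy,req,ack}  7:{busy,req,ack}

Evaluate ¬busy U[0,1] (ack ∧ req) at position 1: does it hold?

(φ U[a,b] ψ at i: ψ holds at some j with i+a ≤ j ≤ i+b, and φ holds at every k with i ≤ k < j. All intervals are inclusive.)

Need some j in [1,2] with (ack ∧ req), and ¬busy at every k in [1,j-1].
  j=1: (ack ∧ req) false.
  j=2: (ack ∧ req) holds; ¬busy holds at every k in [1,1] → satisfied.

Yes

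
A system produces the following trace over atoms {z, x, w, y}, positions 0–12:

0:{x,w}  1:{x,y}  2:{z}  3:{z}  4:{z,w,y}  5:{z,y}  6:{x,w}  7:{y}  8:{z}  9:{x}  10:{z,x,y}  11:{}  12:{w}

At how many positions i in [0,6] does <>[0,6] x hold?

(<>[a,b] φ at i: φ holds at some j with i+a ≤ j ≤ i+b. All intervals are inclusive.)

7

Evaluate at each i in [0,6]:
  i=0: ✓ (witness j=0)
  i=1: ✓ (witness j=1)
  i=2: ✓ (witness j=6)
  i=3: ✓ (witness j=6)
  i=4: ✓ (witness j=6)
  i=5: ✓ (witness j=6)
  i=6: ✓ (witness j=6)
Positions where it holds: {0, 1, 2, 3, 4, 5, 6} → 7.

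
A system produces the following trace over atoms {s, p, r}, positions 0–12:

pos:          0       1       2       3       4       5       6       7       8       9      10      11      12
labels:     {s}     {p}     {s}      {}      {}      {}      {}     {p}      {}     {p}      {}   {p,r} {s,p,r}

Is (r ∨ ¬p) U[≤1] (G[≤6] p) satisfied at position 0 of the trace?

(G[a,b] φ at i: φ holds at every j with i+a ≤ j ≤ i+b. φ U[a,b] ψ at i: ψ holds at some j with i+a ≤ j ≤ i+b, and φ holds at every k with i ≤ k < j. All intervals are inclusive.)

Need some j in [0,1] with G[≤6] p, and (r ∨ ¬p) at every k in [0,j-1].
  j=0: G[≤6] p — fails at 0.
  j=1: G[≤6] p — fails at 2.
No j in the window works → until fails.

False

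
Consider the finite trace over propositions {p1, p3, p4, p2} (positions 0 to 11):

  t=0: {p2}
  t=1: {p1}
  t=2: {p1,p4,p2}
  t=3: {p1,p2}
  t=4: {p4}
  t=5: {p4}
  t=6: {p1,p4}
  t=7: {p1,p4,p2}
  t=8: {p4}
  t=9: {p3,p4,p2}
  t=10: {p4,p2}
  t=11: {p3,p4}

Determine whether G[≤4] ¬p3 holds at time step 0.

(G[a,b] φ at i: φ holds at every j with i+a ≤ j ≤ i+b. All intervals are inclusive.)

Check ¬p3 at every j in [0,4]:
  j=0: true
  j=1: true
  j=2: true
  j=3: true
  j=4: true
All positions satisfy it → formula holds.

Yes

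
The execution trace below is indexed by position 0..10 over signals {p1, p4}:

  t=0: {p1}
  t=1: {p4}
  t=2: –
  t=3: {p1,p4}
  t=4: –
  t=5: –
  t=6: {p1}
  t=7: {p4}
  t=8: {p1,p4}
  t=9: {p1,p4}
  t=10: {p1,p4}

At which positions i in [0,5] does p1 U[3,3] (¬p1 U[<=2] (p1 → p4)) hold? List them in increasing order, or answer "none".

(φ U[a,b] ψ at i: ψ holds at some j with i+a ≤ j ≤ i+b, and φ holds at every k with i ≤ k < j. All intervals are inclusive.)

none

Evaluate at each i in [0,5]:
  i=0: ✗ (lhs fails at k=1 before rhs at j=3)
  i=1: ✗ (lhs fails at k=1 before rhs at j=4)
  i=2: ✗ (lhs fails at k=2 before rhs at j=5)
  i=3: ✗ (no rhs in [6,6])
  i=4: ✗ (lhs fails at k=4 before rhs at j=7)
  i=5: ✗ (lhs fails at k=5 before rhs at j=8)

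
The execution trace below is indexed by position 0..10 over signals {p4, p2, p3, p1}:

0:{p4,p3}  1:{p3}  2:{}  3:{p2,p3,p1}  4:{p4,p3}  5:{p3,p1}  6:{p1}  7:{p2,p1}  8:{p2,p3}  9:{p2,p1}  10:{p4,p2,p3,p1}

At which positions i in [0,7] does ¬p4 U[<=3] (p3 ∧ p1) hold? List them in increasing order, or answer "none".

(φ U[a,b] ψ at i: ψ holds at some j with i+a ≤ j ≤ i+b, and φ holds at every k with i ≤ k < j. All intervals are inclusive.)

Evaluate at each i in [0,7]:
  i=0: ✗ (lhs fails at k=0 before rhs at j=3)
  i=1: ✓ (rhs at j=3; lhs holds on [1,2])
  i=2: ✓ (rhs at j=3; lhs holds on [2,2])
  i=3: ✓ (rhs at j=3)
  i=4: ✗ (lhs fails at k=4 before rhs at j=5)
  i=5: ✓ (rhs at j=5)
  i=6: ✗ (no rhs in [6,9])
  i=7: ✓ (rhs at j=10; lhs holds on [7,9])

1, 2, 3, 5, 7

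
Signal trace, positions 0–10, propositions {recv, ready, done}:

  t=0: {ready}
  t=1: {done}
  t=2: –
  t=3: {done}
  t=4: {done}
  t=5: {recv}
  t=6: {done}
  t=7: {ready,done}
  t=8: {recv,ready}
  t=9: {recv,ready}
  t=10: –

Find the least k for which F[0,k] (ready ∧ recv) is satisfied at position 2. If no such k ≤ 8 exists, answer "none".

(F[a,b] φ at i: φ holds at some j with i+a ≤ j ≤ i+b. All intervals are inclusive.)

6

Scan j = 2,3,… for (ready ∧ recv):
  j=2: fails
  j=3: fails
  j=4: fails
  j=5: fails
  j=6: fails
  j=7: fails
  j=8: holds
First hit at j=8, so smallest k = 8-2 = 6.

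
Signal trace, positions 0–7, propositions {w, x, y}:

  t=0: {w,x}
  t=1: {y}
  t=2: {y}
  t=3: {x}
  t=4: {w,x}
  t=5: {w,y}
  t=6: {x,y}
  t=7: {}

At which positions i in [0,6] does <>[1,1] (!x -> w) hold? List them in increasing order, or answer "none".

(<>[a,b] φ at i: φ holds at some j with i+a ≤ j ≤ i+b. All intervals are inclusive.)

Evaluate at each i in [0,6]:
  i=0: ✗ (none in [1,1])
  i=1: ✗ (none in [2,2])
  i=2: ✓ (witness j=3)
  i=3: ✓ (witness j=4)
  i=4: ✓ (witness j=5)
  i=5: ✓ (witness j=6)
  i=6: ✗ (none in [7,7])

2, 3, 4, 5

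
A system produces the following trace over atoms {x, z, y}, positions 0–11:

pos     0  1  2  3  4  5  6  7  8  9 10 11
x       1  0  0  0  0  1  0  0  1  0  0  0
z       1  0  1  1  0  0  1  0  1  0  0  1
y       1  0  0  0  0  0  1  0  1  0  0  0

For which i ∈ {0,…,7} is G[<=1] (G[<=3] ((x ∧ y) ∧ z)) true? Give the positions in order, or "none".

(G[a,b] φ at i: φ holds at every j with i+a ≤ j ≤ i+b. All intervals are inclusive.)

Evaluate at each i in [0,7]:
  i=0: ✗ (fails at j=0)
  i=1: ✗ (fails at j=1)
  i=2: ✗ (fails at j=2)
  i=3: ✗ (fails at j=3)
  i=4: ✗ (fails at j=4)
  i=5: ✗ (fails at j=5)
  i=6: ✗ (fails at j=6)
  i=7: ✗ (fails at j=7)

none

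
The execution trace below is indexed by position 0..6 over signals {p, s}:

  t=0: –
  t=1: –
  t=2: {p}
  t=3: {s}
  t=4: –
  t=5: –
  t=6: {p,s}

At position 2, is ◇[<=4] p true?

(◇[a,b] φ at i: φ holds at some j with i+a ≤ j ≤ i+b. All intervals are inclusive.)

Check p at each j in [2,6]:
  j=2: true
  j=3: false
  j=4: false
  j=5: false
  j=6: true
Found at j=2 → formula holds.

Yes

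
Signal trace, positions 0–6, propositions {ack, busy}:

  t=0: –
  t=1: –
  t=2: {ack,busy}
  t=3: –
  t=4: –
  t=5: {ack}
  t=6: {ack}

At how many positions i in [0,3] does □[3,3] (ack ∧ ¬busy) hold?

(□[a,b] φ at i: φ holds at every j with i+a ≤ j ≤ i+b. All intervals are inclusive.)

Evaluate at each i in [0,3]:
  i=0: ✗ (fails at j=3)
  i=1: ✗ (fails at j=4)
  i=2: ✓ (all of [5,5])
  i=3: ✓ (all of [6,6])
Positions where it holds: {2, 3} → 2.

2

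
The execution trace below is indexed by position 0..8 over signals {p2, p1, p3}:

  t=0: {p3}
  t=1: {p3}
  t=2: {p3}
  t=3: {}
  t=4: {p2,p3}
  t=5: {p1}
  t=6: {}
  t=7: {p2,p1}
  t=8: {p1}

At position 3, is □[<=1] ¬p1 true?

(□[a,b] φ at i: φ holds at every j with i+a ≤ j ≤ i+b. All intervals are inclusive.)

Check ¬p1 at every j in [3,4]:
  j=3: true
  j=4: true
All positions satisfy it → formula holds.

Yes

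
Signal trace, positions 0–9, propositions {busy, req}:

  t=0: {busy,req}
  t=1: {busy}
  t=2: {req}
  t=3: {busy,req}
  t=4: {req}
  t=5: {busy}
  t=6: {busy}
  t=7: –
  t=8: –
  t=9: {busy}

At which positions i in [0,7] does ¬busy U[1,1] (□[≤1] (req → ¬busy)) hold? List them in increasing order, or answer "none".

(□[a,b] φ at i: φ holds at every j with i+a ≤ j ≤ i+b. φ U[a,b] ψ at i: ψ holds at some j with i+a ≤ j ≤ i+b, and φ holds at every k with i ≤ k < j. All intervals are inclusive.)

Evaluate at each i in [0,7]:
  i=0: ✗ (lhs fails at k=0 before rhs at j=1)
  i=1: ✗ (no rhs in [2,2])
  i=2: ✗ (no rhs in [3,3])
  i=3: ✗ (lhs fails at k=3 before rhs at j=4)
  i=4: ✓ (rhs at j=5; lhs holds on [4,4])
  i=5: ✗ (lhs fails at k=5 before rhs at j=6)
  i=6: ✗ (lhs fails at k=6 before rhs at j=7)
  i=7: ✓ (rhs at j=8; lhs holds on [7,7])

4, 7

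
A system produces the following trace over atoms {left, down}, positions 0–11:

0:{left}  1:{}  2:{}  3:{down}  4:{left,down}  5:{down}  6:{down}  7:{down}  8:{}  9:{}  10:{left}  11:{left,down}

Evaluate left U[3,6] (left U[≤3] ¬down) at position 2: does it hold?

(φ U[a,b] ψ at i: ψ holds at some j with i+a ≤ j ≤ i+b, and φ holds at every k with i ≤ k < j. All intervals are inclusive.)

Need some j in [5,8] with (left U[≤3] ¬down), and left at every k in [2,j-1].
  j=5: (left U[≤3] ¬down) — fails.
  j=6: (left U[≤3] ¬down) — fails.
  j=7: (left U[≤3] ¬down) — fails.
  j=8: (left U[≤3] ¬down) holds, but left fails at k=2 → not this j.
No j in the window works → until fails.

No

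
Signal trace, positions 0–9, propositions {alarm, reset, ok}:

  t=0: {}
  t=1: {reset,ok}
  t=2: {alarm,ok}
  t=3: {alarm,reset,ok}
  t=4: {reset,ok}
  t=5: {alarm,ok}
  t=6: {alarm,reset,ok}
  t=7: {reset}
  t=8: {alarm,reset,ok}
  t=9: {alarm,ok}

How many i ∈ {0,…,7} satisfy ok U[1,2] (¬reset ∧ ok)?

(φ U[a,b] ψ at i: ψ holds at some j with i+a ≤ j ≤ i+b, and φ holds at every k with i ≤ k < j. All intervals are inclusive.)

Evaluate at each i in [0,7]:
  i=0: ✗ (lhs fails at k=0 before rhs at j=2)
  i=1: ✓ (rhs at j=2; lhs holds on [1,1])
  i=2: ✗ (no rhs in [3,4])
  i=3: ✓ (rhs at j=5; lhs holds on [3,4])
  i=4: ✓ (rhs at j=5; lhs holds on [4,4])
  i=5: ✗ (no rhs in [6,7])
  i=6: ✗ (no rhs in [7,8])
  i=7: ✗ (lhs fails at k=7 before rhs at j=9)
Positions where it holds: {1, 3, 4} → 3.

3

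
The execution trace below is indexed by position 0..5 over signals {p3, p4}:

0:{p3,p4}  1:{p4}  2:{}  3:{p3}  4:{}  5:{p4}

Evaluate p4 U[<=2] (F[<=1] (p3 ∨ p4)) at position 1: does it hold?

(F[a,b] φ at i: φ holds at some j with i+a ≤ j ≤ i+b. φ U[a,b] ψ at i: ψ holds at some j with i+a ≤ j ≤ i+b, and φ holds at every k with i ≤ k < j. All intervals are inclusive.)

Yes

Need some j in [1,3] with F[<=1] (p3 ∨ p4), and p4 at every k in [1,j-1].
  j=1: F[<=1] (p3 ∨ p4) holds; no prefix to check → satisfied.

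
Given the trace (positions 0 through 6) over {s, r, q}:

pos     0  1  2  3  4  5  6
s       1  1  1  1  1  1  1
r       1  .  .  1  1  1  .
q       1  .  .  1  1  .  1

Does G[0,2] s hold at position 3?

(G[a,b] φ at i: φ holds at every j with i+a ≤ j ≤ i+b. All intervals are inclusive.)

Check s at every j in [3,5]:
  j=3: true
  j=4: true
  j=5: true
All positions satisfy it → formula holds.

Holds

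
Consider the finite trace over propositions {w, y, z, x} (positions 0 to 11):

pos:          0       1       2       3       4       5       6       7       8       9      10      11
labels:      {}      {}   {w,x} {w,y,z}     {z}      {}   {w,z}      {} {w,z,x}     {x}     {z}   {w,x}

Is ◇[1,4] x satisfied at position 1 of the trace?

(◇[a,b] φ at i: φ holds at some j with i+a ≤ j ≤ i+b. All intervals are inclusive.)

Check x at each j in [2,5]:
  j=2: true
  j=3: false
  j=4: false
  j=5: false
Found at j=2 → formula holds.

Yes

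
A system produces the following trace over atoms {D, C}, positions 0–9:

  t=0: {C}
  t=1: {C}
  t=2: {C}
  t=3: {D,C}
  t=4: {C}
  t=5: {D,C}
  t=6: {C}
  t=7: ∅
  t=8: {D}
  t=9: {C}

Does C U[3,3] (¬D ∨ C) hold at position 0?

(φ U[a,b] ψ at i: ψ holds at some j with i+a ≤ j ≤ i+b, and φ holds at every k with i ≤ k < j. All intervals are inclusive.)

Need some j in [3,3] with (¬D ∨ C), and C at every k in [0,j-1].
  j=3: (¬D ∨ C) holds; C holds at every k in [0,2] → satisfied.

Holds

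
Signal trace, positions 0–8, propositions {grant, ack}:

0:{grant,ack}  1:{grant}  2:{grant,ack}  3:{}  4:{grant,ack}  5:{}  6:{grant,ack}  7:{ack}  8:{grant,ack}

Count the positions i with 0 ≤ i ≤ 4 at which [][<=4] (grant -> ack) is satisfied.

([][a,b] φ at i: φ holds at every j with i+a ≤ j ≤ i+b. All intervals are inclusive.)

3

Evaluate at each i in [0,4]:
  i=0: ✗ (fails at j=1)
  i=1: ✗ (fails at j=1)
  i=2: ✓ (all of [2,6])
  i=3: ✓ (all of [3,7])
  i=4: ✓ (all of [4,8])
Positions where it holds: {2, 3, 4} → 3.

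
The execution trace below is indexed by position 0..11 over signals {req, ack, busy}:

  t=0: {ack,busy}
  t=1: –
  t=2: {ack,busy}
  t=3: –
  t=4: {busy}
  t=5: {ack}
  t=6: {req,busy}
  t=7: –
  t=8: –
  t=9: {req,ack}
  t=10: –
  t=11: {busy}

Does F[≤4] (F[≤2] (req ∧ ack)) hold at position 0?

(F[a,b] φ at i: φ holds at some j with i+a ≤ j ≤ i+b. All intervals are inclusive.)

No

Check F[≤2] (req ∧ ack) at each j in [0,4]:
  j=0: fails (none in [0,2])
  j=1: fails (none in [1,3])
  j=2: fails (none in [2,4])
  j=3: fails (none in [3,5])
  j=4: fails (none in [4,6])
No position in the window satisfies it → formula fails.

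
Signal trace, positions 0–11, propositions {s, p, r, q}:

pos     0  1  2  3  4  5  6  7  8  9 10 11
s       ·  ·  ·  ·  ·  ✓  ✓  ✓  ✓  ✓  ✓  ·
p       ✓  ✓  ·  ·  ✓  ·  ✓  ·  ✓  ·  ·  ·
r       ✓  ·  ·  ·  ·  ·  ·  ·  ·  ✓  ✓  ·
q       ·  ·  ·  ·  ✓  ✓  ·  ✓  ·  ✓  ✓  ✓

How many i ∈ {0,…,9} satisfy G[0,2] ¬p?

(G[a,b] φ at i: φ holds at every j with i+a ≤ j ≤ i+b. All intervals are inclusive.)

Evaluate at each i in [0,9]:
  i=0: ✗ (fails at j=0)
  i=1: ✗ (fails at j=1)
  i=2: ✗ (fails at j=4)
  i=3: ✗ (fails at j=4)
  i=4: ✗ (fails at j=4)
  i=5: ✗ (fails at j=6)
  i=6: ✗ (fails at j=6)
  i=7: ✗ (fails at j=8)
  i=8: ✗ (fails at j=8)
  i=9: ✓ (all of [9,11])
Positions where it holds: {9} → 1.

1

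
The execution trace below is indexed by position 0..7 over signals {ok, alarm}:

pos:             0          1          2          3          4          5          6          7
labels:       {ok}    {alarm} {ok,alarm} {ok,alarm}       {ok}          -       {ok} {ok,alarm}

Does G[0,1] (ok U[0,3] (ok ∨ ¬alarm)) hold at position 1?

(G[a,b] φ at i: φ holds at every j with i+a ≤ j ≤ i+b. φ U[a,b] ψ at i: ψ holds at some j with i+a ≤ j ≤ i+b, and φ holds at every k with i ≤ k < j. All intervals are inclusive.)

No

Check (ok U[0,3] (ok ∨ ¬alarm)) at every j in [1,2]:
  j=1: fails
  j=2: holds
Fails at j=1 → formula fails.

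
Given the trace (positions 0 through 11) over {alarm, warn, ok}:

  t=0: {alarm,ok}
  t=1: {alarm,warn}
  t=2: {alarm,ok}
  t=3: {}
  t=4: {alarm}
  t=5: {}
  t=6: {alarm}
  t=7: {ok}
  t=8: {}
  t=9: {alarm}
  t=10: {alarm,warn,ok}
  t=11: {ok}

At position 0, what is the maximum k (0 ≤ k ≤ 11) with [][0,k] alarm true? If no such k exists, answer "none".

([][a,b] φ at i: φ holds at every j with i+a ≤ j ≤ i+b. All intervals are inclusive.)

2

alarm must hold from j=0 onward; find where it first fails.
  j=0: holds
  j=1: holds
  j=2: holds
  j=3: fails
Holds on [0,2], so largest k = 2.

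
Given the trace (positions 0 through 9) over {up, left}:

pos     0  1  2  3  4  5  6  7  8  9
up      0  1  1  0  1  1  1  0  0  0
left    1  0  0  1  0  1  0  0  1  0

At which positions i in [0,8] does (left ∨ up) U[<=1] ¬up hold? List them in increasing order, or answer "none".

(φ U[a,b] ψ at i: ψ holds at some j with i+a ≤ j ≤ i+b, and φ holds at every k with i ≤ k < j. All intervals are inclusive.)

Evaluate at each i in [0,8]:
  i=0: ✓ (rhs at j=0)
  i=1: ✗ (no rhs in [1,2])
  i=2: ✓ (rhs at j=3; lhs holds on [2,2])
  i=3: ✓ (rhs at j=3)
  i=4: ✗ (no rhs in [4,5])
  i=5: ✗ (no rhs in [5,6])
  i=6: ✓ (rhs at j=7; lhs holds on [6,6])
  i=7: ✓ (rhs at j=7)
  i=8: ✓ (rhs at j=8)

0, 2, 3, 6, 7, 8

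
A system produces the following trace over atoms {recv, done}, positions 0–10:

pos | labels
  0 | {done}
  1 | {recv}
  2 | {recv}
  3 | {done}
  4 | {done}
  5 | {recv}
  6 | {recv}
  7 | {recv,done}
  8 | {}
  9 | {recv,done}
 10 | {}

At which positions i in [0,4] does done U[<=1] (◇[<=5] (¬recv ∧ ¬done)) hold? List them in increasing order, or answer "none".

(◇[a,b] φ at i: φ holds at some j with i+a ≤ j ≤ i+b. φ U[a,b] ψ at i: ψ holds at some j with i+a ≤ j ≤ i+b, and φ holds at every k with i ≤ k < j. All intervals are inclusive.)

3, 4

Evaluate at each i in [0,4]:
  i=0: ✗ (no rhs in [0,1])
  i=1: ✗ (no rhs in [1,2])
  i=2: ✗ (lhs fails at k=2 before rhs at j=3)
  i=3: ✓ (rhs at j=3)
  i=4: ✓ (rhs at j=4)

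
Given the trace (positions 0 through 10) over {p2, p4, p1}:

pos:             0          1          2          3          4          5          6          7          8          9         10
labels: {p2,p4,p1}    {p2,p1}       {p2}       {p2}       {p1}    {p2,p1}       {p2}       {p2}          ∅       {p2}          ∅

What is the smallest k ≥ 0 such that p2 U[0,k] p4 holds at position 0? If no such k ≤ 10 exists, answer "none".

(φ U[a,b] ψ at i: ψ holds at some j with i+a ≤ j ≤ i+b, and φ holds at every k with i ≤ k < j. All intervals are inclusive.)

0

Need earliest j ≥ 0 with p4, and p2 at every k in [0,j-1].
  j=0: rhs holds (empty prefix). k = 0.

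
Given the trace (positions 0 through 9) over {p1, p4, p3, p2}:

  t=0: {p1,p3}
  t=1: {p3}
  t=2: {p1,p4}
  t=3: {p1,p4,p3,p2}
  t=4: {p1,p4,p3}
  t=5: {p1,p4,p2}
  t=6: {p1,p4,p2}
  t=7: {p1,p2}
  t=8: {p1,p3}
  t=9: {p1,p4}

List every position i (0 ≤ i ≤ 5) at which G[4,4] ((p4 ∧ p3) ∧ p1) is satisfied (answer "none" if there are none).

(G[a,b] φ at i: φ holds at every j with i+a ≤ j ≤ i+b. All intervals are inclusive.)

Evaluate at each i in [0,5]:
  i=0: ✓ (all of [4,4])
  i=1: ✗ (fails at j=5)
  i=2: ✗ (fails at j=6)
  i=3: ✗ (fails at j=7)
  i=4: ✗ (fails at j=8)
  i=5: ✗ (fails at j=9)

0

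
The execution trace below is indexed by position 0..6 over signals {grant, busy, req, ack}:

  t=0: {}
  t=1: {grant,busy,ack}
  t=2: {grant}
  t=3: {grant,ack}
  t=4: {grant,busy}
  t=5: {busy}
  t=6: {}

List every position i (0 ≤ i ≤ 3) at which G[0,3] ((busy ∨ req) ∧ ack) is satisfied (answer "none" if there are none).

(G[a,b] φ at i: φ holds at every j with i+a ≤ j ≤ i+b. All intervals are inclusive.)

none

Evaluate at each i in [0,3]:
  i=0: ✗ (fails at j=0)
  i=1: ✗ (fails at j=2)
  i=2: ✗ (fails at j=2)
  i=3: ✗ (fails at j=3)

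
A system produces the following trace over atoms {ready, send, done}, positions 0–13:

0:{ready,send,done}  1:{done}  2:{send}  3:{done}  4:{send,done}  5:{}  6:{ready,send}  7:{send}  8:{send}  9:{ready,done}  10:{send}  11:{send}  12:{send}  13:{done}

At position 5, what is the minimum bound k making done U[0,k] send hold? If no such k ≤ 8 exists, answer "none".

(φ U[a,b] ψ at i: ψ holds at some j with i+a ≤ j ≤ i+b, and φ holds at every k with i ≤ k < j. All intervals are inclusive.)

none

Need earliest j ≥ 5 with send, and done at every k in [5,j-1].
  j=5: rhs fails.
  j=6: rhs holds but lhs fails at k=5.
  j=7: rhs holds but lhs fails at k=5.
  j=8: rhs holds but lhs fails at k=5.
  j=9: rhs fails.
  j=10: rhs holds but lhs fails at k=5.
  j=11: rhs holds but lhs fails at k=5.
  j=12: rhs holds but lhs fails at k=5.
  j=13: rhs fails.
No witness within the range → none.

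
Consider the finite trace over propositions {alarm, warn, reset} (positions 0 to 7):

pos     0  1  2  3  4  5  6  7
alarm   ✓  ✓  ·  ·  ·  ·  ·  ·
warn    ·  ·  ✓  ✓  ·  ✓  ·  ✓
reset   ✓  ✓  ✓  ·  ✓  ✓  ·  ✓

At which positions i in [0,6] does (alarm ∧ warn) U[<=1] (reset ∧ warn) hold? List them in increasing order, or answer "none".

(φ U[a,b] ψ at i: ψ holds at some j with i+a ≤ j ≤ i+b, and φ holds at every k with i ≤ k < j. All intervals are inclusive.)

2, 5

Evaluate at each i in [0,6]:
  i=0: ✗ (no rhs in [0,1])
  i=1: ✗ (lhs fails at k=1 before rhs at j=2)
  i=2: ✓ (rhs at j=2)
  i=3: ✗ (no rhs in [3,4])
  i=4: ✗ (lhs fails at k=4 before rhs at j=5)
  i=5: ✓ (rhs at j=5)
  i=6: ✗ (lhs fails at k=6 before rhs at j=7)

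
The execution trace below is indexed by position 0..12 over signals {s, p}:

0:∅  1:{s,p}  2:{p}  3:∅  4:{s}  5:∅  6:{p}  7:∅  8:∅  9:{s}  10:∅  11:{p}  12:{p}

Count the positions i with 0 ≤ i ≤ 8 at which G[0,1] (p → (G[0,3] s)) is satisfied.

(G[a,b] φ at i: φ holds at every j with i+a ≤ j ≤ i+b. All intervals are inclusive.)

4

Evaluate at each i in [0,8]:
  i=0: ✗ (fails at j=1)
  i=1: ✗ (fails at j=1)
  i=2: ✗ (fails at j=2)
  i=3: ✓ (all of [3,4])
  i=4: ✓ (all of [4,5])
  i=5: ✗ (fails at j=6)
  i=6: ✗ (fails at j=6)
  i=7: ✓ (all of [7,8])
  i=8: ✓ (all of [8,9])
Positions where it holds: {3, 4, 7, 8} → 4.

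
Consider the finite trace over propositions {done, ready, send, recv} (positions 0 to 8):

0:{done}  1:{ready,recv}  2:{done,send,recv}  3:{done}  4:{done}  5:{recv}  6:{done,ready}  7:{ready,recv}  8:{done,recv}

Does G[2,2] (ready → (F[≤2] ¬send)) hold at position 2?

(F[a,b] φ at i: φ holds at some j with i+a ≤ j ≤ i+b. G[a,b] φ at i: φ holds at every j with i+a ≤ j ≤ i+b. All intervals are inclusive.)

Yes

Check (ready → (F[≤2] ¬send)) at every j in [4,4]:
  j=4: antecedent false → ✓
All positions satisfy it → formula holds.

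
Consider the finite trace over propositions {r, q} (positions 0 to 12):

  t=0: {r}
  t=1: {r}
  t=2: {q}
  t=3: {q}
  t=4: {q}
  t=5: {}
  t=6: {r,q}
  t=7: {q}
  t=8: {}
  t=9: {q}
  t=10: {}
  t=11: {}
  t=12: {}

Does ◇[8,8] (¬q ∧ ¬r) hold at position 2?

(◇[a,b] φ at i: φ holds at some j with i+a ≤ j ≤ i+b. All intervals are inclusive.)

Check (¬q ∧ ¬r) at each j in [10,10]:
  j=10: true
Found at j=10 → formula holds.

Holds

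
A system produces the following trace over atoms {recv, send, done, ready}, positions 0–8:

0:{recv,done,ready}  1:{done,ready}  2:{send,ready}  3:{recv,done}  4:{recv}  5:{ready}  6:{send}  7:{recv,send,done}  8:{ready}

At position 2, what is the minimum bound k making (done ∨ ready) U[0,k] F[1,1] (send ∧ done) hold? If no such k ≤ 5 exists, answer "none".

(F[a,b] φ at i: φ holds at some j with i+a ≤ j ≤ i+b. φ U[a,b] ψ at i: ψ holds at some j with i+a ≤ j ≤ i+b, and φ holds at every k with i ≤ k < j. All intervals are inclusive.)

none

Need earliest j ≥ 2 with F[1,1] (send ∧ done), and (done ∨ ready) at every k in [2,j-1].
  j=2: rhs fails.
  j=3: rhs fails.
  j=4: rhs fails.
  j=5: rhs fails.
  j=6: rhs holds but lhs fails at k=4.
  j=7: rhs fails.
No witness within the range → none.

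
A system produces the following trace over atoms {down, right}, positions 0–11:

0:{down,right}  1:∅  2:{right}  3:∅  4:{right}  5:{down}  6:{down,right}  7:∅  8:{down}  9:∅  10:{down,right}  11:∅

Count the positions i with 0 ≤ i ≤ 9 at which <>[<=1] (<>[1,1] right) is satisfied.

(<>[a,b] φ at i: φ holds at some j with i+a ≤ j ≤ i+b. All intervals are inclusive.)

8

Evaluate at each i in [0,9]:
  i=0: ✓ (witness j=1)
  i=1: ✓ (witness j=1)
  i=2: ✓ (witness j=3)
  i=3: ✓ (witness j=3)
  i=4: ✓ (witness j=5)
  i=5: ✓ (witness j=5)
  i=6: ✗ (none in [6,7])
  i=7: ✗ (none in [7,8])
  i=8: ✓ (witness j=9)
  i=9: ✓ (witness j=9)
Positions where it holds: {0, 1, 2, 3, 4, 5, 8, 9} → 8.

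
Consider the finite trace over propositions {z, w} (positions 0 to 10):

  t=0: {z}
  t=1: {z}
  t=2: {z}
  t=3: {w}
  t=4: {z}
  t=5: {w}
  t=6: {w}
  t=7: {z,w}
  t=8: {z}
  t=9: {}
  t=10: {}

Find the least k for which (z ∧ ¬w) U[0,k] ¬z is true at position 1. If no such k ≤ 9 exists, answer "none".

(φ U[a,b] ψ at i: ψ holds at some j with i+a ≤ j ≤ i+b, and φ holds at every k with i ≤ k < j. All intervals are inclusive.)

Need earliest j ≥ 1 with ¬z, and (z ∧ ¬w) at every k in [1,j-1].
  j=1: rhs fails.
  j=2: rhs fails.
  j=3: rhs holds; lhs holds on [1,2]. k = 2.

2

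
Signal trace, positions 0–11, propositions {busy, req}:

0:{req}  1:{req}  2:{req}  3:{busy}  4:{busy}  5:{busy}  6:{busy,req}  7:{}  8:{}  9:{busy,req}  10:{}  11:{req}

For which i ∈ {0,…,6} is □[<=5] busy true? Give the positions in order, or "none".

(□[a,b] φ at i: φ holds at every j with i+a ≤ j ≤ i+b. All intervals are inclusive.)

none

Evaluate at each i in [0,6]:
  i=0: ✗ (fails at j=0)
  i=1: ✗ (fails at j=1)
  i=2: ✗ (fails at j=2)
  i=3: ✗ (fails at j=7)
  i=4: ✗ (fails at j=7)
  i=5: ✗ (fails at j=7)
  i=6: ✗ (fails at j=7)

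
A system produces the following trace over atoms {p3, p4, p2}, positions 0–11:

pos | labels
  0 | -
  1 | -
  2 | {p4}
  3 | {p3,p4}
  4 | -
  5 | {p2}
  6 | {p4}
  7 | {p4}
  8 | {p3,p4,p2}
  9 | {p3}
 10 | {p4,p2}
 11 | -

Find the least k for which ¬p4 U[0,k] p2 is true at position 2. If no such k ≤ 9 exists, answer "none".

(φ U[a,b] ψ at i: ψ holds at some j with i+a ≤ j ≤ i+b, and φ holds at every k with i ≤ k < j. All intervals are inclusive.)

Need earliest j ≥ 2 with p2, and ¬p4 at every k in [2,j-1].
  j=2: rhs fails.
  j=3: rhs fails.
  j=4: rhs fails.
  j=5: rhs holds but lhs fails at k=2.
  j=6: rhs fails.
  j=7: rhs fails.
  j=8: rhs holds but lhs fails at k=2.
  j=9: rhs fails.
  j=10: rhs holds but lhs fails at k=2.
  j=11: rhs fails.
No witness within the range → none.

none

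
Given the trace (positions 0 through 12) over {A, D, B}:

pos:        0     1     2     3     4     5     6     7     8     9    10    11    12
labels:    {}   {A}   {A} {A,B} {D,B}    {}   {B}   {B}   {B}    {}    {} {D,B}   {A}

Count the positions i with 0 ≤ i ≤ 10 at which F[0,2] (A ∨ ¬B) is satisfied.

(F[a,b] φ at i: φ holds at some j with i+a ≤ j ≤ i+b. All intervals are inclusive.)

Evaluate at each i in [0,10]:
  i=0: ✓ (witness j=0)
  i=1: ✓ (witness j=1)
  i=2: ✓ (witness j=2)
  i=3: ✓ (witness j=3)
  i=4: ✓ (witness j=5)
  i=5: ✓ (witness j=5)
  i=6: ✗ (none in [6,8])
  i=7: ✓ (witness j=9)
  i=8: ✓ (witness j=9)
  i=9: ✓ (witness j=9)
  i=10: ✓ (witness j=10)
Positions where it holds: {0, 1, 2, 3, 4, 5, 7, 8, 9, 10} → 10.

10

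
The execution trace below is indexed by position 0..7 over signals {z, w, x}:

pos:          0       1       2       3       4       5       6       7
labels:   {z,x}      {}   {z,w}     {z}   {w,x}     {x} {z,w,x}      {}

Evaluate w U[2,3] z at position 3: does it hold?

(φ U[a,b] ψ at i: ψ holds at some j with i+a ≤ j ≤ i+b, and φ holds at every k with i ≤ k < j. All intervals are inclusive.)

Need some j in [5,6] with z, and w at every k in [3,j-1].
  j=5: z false.
  j=6: z holds, but w fails at k=3 → not this j.
No j in the window works → until fails.

Does not hold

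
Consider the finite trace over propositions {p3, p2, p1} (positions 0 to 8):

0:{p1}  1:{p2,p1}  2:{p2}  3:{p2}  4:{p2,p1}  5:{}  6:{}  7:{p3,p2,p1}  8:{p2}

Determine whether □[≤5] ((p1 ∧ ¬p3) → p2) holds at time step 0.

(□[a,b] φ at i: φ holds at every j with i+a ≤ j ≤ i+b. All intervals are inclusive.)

False

Check ((p1 ∧ ¬p3) → p2) at every j in [0,5]:
  j=0: antecedent true; consequent false → ✗
  j=1: antecedent true; consequent true → ✓
  j=2: antecedent false → ✓
  j=3: antecedent false → ✓
  j=4: antecedent true; consequent true → ✓
  j=5: antecedent false → ✓
Fails at j=0 → formula fails.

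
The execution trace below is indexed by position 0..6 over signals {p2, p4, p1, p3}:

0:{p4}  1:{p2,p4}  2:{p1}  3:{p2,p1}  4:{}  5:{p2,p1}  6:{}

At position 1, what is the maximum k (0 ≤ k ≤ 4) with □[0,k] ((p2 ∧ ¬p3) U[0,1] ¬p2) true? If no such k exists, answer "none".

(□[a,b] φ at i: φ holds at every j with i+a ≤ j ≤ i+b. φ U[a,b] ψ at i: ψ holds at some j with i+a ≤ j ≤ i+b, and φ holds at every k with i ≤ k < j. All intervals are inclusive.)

((p2 ∧ ¬p3) U[0,1] ¬p2) must hold from j=1 onward; find where it first fails.
  j=1: holds
  j=2: holds
  j=3: holds
  j=4: holds
  j=5: holds
Holds through j=5; largest k = 4.

4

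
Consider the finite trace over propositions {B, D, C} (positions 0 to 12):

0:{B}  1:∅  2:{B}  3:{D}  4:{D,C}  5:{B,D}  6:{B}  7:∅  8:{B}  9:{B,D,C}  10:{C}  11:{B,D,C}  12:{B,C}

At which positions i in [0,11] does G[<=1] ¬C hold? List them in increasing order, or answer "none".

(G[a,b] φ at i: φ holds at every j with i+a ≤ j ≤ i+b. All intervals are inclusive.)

0, 1, 2, 5, 6, 7

Evaluate at each i in [0,11]:
  i=0: ✓ (all of [0,1])
  i=1: ✓ (all of [1,2])
  i=2: ✓ (all of [2,3])
  i=3: ✗ (fails at j=4)
  i=4: ✗ (fails at j=4)
  i=5: ✓ (all of [5,6])
  i=6: ✓ (all of [6,7])
  i=7: ✓ (all of [7,8])
  i=8: ✗ (fails at j=9)
  i=9: ✗ (fails at j=9)
  i=10: ✗ (fails at j=10)
  i=11: ✗ (fails at j=11)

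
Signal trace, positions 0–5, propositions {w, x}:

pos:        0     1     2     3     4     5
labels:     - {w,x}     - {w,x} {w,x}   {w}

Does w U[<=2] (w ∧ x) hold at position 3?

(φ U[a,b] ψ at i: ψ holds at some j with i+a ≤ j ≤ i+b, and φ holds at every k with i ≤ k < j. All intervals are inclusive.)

Holds

Need some j in [3,5] with (w ∧ x), and w at every k in [3,j-1].
  j=3: (w ∧ x) holds; no prefix to check → satisfied.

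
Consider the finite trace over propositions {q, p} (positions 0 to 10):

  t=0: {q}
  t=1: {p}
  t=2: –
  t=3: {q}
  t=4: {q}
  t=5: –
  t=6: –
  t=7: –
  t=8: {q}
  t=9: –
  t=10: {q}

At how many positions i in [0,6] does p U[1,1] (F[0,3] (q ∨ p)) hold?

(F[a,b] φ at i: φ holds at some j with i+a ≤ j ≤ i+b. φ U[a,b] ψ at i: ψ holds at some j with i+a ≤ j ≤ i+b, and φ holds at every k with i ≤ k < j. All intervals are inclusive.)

1

Evaluate at each i in [0,6]:
  i=0: ✗ (lhs fails at k=0 before rhs at j=1)
  i=1: ✓ (rhs at j=2; lhs holds on [1,1])
  i=2: ✗ (lhs fails at k=2 before rhs at j=3)
  i=3: ✗ (lhs fails at k=3 before rhs at j=4)
  i=4: ✗ (lhs fails at k=4 before rhs at j=5)
  i=5: ✗ (lhs fails at k=5 before rhs at j=6)
  i=6: ✗ (lhs fails at k=6 before rhs at j=7)
Positions where it holds: {1} → 1.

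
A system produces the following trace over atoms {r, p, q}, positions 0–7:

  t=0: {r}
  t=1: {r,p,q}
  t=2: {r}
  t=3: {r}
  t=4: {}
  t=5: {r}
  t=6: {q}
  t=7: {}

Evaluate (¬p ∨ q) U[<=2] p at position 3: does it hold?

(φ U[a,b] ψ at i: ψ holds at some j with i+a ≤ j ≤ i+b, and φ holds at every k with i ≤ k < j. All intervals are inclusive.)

False

Need some j in [3,5] with p, and (¬p ∨ q) at every k in [3,j-1].
  j=3: p false.
  j=4: p false.
  j=5: p false.
No j in the window works → until fails.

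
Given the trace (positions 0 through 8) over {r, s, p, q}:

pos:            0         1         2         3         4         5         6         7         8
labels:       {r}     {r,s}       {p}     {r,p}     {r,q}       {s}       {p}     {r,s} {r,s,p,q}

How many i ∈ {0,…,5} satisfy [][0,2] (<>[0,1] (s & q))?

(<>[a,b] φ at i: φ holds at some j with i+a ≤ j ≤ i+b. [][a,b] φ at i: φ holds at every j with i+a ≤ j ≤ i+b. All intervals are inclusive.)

Evaluate at each i in [0,5]:
  i=0: ✗ (fails at j=0)
  i=1: ✗ (fails at j=1)
  i=2: ✗ (fails at j=2)
  i=3: ✗ (fails at j=3)
  i=4: ✗ (fails at j=4)
  i=5: ✗ (fails at j=5)
Positions where it holds: {} → 0.

0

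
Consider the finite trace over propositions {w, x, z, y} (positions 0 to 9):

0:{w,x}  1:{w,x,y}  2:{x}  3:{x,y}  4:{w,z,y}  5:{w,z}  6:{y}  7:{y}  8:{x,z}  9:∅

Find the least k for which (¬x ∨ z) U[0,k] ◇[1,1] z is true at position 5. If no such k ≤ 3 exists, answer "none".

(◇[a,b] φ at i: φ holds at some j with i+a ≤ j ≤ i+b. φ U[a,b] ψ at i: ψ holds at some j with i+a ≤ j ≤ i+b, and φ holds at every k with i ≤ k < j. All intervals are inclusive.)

Need earliest j ≥ 5 with ◇[1,1] z, and (¬x ∨ z) at every k in [5,j-1].
  j=5: rhs fails.
  j=6: rhs fails.
  j=7: rhs holds; lhs holds on [5,6]. k = 2.

2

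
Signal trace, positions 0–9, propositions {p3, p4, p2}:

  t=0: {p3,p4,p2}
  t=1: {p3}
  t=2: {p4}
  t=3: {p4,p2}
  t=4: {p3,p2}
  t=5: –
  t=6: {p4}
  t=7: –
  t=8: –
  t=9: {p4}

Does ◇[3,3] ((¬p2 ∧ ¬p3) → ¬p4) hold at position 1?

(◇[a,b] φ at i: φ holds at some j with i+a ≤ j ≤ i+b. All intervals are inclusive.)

Yes

Check ((¬p2 ∧ ¬p3) → ¬p4) at each j in [4,4]:
  j=4: true
Found at j=4 → formula holds.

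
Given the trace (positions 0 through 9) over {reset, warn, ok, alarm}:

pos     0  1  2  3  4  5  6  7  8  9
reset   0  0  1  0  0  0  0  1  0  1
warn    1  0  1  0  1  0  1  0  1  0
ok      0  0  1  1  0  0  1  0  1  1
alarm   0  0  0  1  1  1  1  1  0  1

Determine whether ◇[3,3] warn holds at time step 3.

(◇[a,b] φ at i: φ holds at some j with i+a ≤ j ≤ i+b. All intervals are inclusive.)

Check warn at each j in [6,6]:
  j=6: true
Found at j=6 → formula holds.

True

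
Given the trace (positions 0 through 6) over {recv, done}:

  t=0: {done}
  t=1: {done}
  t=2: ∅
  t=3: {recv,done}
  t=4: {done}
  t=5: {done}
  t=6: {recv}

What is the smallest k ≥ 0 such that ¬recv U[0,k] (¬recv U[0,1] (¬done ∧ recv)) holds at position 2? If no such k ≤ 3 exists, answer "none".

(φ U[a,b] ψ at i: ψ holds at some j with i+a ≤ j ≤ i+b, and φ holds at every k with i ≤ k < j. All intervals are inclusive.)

Need earliest j ≥ 2 with (¬recv U[0,1] (¬done ∧ recv)), and ¬recv at every k in [2,j-1].
  j=2: rhs fails.
  j=3: rhs fails.
  j=4: rhs fails.
  j=5: rhs holds but lhs fails at k=3.
No witness within the range → none.

none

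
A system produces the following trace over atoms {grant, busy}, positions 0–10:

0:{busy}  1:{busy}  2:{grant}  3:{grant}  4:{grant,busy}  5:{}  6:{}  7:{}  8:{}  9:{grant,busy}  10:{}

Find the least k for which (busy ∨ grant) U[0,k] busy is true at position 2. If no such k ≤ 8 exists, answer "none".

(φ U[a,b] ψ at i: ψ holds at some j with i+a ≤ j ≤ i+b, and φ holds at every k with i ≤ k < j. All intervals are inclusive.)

2

Need earliest j ≥ 2 with busy, and (busy ∨ grant) at every k in [2,j-1].
  j=2: rhs fails.
  j=3: rhs fails.
  j=4: rhs holds; lhs holds on [2,3]. k = 2.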